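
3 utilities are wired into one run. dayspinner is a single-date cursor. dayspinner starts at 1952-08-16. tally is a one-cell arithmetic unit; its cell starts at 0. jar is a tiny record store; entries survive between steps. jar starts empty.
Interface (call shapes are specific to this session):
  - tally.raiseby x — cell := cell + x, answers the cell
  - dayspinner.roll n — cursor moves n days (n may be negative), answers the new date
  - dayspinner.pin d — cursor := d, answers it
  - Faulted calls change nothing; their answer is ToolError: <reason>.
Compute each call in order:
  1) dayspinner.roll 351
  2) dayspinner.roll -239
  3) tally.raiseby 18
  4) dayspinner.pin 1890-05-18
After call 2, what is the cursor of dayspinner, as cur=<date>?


Answer: cur=1952-12-06

Derivation:
CALL dayspinner.roll[351]
RET  1953-08-02
CALL dayspinner.roll[-239]
RET  1952-12-06
CALL tally.raiseby[18]
RET  18
CALL dayspinner.pin[1890-05-18]
RET  1890-05-18


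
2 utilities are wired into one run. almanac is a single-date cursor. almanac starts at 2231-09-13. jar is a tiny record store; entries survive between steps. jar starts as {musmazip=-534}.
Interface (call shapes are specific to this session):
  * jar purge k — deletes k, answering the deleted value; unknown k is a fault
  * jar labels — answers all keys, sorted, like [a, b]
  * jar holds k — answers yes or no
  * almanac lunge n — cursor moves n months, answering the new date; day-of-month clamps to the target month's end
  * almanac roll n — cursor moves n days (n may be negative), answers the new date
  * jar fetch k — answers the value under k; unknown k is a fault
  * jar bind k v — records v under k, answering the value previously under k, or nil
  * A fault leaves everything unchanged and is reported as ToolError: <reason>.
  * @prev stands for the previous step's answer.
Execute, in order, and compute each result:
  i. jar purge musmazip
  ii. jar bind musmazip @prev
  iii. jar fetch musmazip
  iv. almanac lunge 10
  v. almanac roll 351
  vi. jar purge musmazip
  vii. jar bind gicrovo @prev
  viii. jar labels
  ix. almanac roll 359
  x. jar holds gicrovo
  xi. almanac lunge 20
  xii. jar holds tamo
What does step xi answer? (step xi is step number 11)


Answer: 2236-02-23

Derivation:
% jar purge(k: musmazip) => -534
% jar bind(k: musmazip, v: @prev) => nil
% jar fetch(k: musmazip) => -534
% almanac lunge(n: 10) => 2232-07-13
% almanac roll(n: 351) => 2233-06-29
% jar purge(k: musmazip) => -534
% jar bind(k: gicrovo, v: @prev) => nil
% jar labels() => [gicrovo]
% almanac roll(n: 359) => 2234-06-23
% jar holds(k: gicrovo) => yes
% almanac lunge(n: 20) => 2236-02-23
% jar holds(k: tamo) => no


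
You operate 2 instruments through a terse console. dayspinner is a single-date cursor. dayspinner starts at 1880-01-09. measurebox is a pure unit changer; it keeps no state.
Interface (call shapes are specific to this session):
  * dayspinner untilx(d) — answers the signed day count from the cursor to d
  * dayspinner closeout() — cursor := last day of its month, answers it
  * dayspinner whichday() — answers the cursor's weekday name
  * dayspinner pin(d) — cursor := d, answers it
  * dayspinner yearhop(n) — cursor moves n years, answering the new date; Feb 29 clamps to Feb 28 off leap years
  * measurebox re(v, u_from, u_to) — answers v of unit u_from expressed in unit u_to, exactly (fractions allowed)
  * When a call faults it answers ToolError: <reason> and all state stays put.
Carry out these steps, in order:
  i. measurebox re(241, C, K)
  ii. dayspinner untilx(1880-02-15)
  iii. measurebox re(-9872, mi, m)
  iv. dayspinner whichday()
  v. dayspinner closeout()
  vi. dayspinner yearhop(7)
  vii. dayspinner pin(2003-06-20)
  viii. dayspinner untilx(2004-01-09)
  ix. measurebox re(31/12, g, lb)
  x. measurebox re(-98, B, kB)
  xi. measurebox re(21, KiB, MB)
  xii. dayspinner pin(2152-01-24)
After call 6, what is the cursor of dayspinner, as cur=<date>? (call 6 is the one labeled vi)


% measurebox re(241, C, K) ~> 10283/20
% dayspinner untilx(1880-02-15) ~> 37
% measurebox re(-9872, mi, m) ~> -1985930496/125
% dayspinner whichday() ~> Friday
% dayspinner closeout() ~> 1880-01-31
% dayspinner yearhop(7) ~> 1887-01-31
% dayspinner pin(2003-06-20) ~> 2003-06-20
% dayspinner untilx(2004-01-09) ~> 203
% measurebox re(31/12, g, lb) ~> 775000/136077711
% measurebox re(-98, B, kB) ~> -49/500
% measurebox re(21, KiB, MB) ~> 336/15625
% dayspinner pin(2152-01-24) ~> 2152-01-24

Answer: cur=1887-01-31


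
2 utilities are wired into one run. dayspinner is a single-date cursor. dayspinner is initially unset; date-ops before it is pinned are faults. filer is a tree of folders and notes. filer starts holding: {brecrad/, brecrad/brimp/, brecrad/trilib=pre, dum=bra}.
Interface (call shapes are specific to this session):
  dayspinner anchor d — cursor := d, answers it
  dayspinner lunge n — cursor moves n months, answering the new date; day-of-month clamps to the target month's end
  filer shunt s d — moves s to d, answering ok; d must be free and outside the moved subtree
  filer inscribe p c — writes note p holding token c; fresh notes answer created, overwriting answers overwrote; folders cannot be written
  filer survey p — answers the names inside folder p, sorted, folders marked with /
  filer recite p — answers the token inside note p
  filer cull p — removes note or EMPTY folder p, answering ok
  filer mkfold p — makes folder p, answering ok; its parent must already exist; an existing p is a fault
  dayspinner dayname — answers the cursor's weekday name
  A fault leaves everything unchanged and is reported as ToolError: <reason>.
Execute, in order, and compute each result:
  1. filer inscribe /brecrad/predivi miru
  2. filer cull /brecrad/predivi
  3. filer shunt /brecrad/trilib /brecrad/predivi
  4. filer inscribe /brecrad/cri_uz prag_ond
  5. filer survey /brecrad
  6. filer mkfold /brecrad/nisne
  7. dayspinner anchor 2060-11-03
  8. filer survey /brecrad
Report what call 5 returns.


Answer: [brimp/, cri_uz, predivi]

Derivation:
$ filer inscribe /brecrad/predivi miru
:: created
$ filer cull /brecrad/predivi
:: ok
$ filer shunt /brecrad/trilib /brecrad/predivi
:: ok
$ filer inscribe /brecrad/cri_uz prag_ond
:: created
$ filer survey /brecrad
:: [brimp/, cri_uz, predivi]
$ filer mkfold /brecrad/nisne
:: ok
$ dayspinner anchor 2060-11-03
:: 2060-11-03
$ filer survey /brecrad
:: [brimp/, cri_uz, nisne/, predivi]


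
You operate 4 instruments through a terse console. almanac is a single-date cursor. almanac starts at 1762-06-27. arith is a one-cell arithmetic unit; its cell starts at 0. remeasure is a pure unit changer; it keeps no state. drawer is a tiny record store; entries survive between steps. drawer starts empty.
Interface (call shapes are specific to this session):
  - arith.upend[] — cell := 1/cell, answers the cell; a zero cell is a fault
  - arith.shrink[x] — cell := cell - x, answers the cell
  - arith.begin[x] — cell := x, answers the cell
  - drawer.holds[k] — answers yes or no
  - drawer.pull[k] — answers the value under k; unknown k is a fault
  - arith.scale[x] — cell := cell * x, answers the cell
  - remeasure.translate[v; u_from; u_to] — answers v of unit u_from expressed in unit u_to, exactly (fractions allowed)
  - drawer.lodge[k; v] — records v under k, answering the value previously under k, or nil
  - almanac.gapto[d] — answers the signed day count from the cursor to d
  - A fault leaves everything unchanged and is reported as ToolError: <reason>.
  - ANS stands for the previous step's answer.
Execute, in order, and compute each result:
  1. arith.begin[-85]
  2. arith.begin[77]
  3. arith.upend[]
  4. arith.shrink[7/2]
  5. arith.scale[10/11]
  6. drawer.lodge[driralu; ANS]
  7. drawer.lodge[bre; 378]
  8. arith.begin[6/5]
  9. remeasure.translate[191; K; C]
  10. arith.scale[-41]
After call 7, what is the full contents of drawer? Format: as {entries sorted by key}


! 1. arith.begin(x: -85) ~> -85
! 2. arith.begin(x: 77) ~> 77
! 3. arith.upend() ~> 1/77
! 4. arith.shrink(x: 7/2) ~> -537/154
! 5. arith.scale(x: 10/11) ~> -2685/847
! 6. drawer.lodge(k: driralu, v: ANS) ~> nil
! 7. drawer.lodge(k: bre, v: 378) ~> nil
! 8. arith.begin(x: 6/5) ~> 6/5
! 9. remeasure.translate(v: 191, u_from: K, u_to: C) ~> -1643/20
! 10. arith.scale(x: -41) ~> -246/5

Answer: {bre=378, driralu=-2685/847}


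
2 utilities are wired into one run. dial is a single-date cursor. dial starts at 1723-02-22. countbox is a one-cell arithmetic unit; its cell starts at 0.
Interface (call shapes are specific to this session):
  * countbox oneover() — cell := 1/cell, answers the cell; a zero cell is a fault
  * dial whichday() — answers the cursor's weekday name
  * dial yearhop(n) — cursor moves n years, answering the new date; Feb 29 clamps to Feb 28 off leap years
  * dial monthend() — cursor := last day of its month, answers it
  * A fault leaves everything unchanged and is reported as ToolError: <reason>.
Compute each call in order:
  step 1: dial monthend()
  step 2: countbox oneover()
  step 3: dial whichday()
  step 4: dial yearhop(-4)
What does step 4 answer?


$ dial monthend
= 1723-02-28
$ countbox oneover
= ToolError: reciprocal of zero
$ dial whichday
= Sunday
$ dial yearhop -4
= 1719-02-28

Answer: 1719-02-28


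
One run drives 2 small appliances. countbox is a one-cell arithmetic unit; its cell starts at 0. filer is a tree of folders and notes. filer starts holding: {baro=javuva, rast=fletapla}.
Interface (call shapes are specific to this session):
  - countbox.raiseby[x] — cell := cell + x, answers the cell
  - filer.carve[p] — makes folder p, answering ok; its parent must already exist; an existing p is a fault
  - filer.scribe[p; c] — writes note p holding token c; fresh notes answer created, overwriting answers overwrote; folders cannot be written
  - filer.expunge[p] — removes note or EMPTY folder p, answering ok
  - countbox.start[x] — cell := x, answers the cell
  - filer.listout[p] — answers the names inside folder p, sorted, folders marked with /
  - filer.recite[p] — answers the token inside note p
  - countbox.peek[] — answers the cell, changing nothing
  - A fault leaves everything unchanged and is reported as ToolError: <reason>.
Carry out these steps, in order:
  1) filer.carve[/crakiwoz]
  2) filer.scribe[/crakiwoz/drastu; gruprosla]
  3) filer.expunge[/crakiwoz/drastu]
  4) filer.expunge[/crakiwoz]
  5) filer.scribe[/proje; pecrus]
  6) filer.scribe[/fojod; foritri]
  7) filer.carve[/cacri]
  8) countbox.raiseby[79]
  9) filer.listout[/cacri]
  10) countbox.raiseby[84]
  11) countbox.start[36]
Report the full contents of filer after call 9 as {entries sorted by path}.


Answer: {baro=javuva, cacri/, fojod=foritri, proje=pecrus, rast=fletapla}

Derivation:
;; 1. carve(p=/crakiwoz) -> ok
;; 2. scribe(p=/crakiwoz/drastu, c=gruprosla) -> created
;; 3. expunge(p=/crakiwoz/drastu) -> ok
;; 4. expunge(p=/crakiwoz) -> ok
;; 5. scribe(p=/proje, c=pecrus) -> created
;; 6. scribe(p=/fojod, c=foritri) -> created
;; 7. carve(p=/cacri) -> ok
;; 8. raiseby(x=79) -> 79
;; 9. listout(p=/cacri) -> []
;; 10. raiseby(x=84) -> 163
;; 11. start(x=36) -> 36


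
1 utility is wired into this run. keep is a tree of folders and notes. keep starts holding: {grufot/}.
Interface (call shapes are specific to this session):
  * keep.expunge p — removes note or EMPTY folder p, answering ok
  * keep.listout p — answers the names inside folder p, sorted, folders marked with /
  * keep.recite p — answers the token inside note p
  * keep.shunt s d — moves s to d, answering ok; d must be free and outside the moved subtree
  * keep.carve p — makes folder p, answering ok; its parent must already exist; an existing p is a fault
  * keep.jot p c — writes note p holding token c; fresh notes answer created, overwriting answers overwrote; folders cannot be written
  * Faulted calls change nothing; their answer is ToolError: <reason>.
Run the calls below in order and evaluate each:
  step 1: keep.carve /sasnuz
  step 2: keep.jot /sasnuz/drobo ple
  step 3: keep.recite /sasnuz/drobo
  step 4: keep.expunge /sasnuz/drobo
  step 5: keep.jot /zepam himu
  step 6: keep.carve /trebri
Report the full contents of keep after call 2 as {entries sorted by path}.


Answer: {grufot/, sasnuz/, sasnuz/drobo=ple}

Derivation:
Do: keep.carve[p→/sasnuz]
See: ok
Do: keep.jot[p→/sasnuz/drobo; c→ple]
See: created
Do: keep.recite[p→/sasnuz/drobo]
See: ple
Do: keep.expunge[p→/sasnuz/drobo]
See: ok
Do: keep.jot[p→/zepam; c→himu]
See: created
Do: keep.carve[p→/trebri]
See: ok


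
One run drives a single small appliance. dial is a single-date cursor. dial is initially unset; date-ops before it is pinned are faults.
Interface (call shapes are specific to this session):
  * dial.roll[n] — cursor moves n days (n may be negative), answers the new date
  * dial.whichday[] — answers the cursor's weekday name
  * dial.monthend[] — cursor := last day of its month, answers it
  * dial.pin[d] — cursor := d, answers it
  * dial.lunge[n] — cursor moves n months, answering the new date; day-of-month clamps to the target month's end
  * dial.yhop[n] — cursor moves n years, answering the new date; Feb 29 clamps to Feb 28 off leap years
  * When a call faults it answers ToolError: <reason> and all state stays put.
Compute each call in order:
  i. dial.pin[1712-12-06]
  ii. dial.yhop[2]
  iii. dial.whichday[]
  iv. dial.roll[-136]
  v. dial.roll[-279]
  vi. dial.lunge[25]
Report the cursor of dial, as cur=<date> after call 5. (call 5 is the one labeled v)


Answer: cur=1713-10-17

Derivation:
==> dial.pin(d='1712-12-06')
<== 1712-12-06
==> dial.yhop(n='2')
<== 1714-12-06
==> dial.whichday()
<== Thursday
==> dial.roll(n='-136')
<== 1714-07-23
==> dial.roll(n='-279')
<== 1713-10-17
==> dial.lunge(n='25')
<== 1715-11-17


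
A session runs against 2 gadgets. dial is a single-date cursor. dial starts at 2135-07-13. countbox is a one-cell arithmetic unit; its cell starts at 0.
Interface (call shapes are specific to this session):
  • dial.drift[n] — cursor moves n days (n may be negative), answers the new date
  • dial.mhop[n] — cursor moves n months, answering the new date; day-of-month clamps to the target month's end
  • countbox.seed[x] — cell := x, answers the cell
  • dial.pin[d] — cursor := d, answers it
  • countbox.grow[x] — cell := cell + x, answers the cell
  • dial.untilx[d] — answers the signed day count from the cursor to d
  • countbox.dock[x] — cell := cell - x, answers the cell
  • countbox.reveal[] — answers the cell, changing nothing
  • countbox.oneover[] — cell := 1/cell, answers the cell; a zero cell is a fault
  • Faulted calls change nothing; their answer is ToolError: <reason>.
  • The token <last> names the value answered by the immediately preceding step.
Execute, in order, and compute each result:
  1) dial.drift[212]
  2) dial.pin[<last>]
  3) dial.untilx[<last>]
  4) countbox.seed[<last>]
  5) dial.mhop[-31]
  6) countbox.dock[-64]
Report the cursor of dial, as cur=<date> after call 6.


[in] dial.drift n=212
:: 2136-02-10
[in] dial.pin d=<last>
:: 2136-02-10
[in] dial.untilx d=<last>
:: 0
[in] countbox.seed x=<last>
:: 0
[in] dial.mhop n=-31
:: 2133-07-10
[in] countbox.dock x=-64
:: 64

Answer: cur=2133-07-10


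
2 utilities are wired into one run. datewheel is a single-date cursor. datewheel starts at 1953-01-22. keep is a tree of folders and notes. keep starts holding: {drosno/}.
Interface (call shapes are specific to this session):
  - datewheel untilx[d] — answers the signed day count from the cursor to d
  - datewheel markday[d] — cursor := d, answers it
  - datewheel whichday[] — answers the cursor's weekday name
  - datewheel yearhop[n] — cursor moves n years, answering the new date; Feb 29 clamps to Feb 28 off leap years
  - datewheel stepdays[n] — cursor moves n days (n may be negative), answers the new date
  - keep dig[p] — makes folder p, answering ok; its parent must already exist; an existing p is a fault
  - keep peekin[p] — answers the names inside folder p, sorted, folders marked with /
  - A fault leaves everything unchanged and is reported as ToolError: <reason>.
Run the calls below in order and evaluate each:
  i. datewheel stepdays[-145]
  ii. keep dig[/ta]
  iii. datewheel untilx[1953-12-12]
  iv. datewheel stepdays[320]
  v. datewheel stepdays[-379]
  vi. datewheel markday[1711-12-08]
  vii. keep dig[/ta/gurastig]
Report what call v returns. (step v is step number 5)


Step: datewheel stepdays[n→-145]
Result: 1952-08-30
Step: keep dig[p→/ta]
Result: ok
Step: datewheel untilx[d→1953-12-12]
Result: 469
Step: datewheel stepdays[n→320]
Result: 1953-07-16
Step: datewheel stepdays[n→-379]
Result: 1952-07-02
Step: datewheel markday[d→1711-12-08]
Result: 1711-12-08
Step: keep dig[p→/ta/gurastig]
Result: ok

Answer: 1952-07-02


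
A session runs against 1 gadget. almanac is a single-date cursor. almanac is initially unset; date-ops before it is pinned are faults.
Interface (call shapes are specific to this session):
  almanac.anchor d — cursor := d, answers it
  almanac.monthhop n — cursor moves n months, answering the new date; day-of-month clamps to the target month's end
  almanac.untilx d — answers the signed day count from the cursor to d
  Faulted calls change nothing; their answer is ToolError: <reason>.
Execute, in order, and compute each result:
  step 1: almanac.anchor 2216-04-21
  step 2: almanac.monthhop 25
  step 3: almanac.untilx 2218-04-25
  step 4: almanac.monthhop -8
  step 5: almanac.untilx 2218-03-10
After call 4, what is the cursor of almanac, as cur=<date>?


Then almanac.anchor with d→2216-04-21, and observe 2216-04-21.
Calling almanac.monthhop with n→25, and observe 2218-05-21.
Then almanac.untilx with d→2218-04-25, → -26.
Now I run almanac.monthhop with n→-8: 2217-09-21.
Invoking almanac.untilx with d→2218-03-10: 170.

Answer: cur=2217-09-21


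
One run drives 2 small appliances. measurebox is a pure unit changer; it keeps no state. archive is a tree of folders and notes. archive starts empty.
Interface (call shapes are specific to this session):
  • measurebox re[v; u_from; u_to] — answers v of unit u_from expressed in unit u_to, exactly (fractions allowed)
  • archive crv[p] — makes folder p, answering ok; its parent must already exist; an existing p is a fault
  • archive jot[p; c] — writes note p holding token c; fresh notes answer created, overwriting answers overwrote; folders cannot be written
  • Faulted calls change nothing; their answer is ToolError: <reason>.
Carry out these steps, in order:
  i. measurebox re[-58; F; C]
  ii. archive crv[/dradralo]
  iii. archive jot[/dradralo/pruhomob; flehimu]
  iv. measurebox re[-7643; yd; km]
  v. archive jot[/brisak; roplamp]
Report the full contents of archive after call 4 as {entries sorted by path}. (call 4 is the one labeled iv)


% measurebox re(-58, F, C) : -50
% archive crv(/dradralo) : ok
% archive jot(/dradralo/pruhomob, flehimu) : created
% measurebox re(-7643, yd, km) : -8735949/1250000
% archive jot(/brisak, roplamp) : created

Answer: {dradralo/, dradralo/pruhomob=flehimu}


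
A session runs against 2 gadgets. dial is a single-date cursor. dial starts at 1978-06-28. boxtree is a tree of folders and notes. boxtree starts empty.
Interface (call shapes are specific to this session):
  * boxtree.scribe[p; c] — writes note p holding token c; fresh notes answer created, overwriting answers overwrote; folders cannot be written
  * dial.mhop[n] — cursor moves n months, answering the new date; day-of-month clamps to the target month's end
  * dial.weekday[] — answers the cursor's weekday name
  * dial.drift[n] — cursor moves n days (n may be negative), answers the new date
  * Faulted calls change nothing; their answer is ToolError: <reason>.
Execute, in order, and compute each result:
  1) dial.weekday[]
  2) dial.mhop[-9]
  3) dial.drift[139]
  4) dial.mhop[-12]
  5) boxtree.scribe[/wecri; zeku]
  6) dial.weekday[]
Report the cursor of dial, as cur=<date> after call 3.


Answer: cur=1978-02-14

Derivation:
Do: weekday[]
See: Wednesday
Do: mhop[n=-9]
See: 1977-09-28
Do: drift[n=139]
See: 1978-02-14
Do: mhop[n=-12]
See: 1977-02-14
Do: scribe[p=/wecri; c=zeku]
See: created
Do: weekday[]
See: Monday


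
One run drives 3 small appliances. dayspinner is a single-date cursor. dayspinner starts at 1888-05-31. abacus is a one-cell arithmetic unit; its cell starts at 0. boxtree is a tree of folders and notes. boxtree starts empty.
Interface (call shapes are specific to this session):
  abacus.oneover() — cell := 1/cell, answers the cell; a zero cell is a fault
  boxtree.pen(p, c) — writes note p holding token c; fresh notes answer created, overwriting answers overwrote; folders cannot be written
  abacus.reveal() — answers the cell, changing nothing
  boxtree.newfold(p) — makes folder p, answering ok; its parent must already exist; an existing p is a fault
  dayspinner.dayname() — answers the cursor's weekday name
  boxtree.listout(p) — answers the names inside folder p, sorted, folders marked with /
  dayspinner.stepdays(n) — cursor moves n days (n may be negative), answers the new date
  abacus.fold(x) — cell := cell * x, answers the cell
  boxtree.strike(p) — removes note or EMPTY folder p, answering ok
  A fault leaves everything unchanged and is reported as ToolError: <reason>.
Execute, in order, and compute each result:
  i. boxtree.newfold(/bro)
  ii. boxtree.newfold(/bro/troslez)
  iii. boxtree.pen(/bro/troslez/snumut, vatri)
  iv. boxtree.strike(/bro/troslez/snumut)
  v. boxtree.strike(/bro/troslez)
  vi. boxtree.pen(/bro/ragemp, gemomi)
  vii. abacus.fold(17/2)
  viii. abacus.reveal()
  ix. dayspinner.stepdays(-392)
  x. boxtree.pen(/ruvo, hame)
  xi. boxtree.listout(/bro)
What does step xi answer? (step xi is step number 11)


Answer: [ragemp]

Derivation:
% newfold(p=/bro) -> ok
% newfold(p=/bro/troslez) -> ok
% pen(p=/bro/troslez/snumut, c=vatri) -> created
% strike(p=/bro/troslez/snumut) -> ok
% strike(p=/bro/troslez) -> ok
% pen(p=/bro/ragemp, c=gemomi) -> created
% fold(x=17/2) -> 0
% reveal() -> 0
% stepdays(n=-392) -> 1887-05-05
% pen(p=/ruvo, c=hame) -> created
% listout(p=/bro) -> [ragemp]


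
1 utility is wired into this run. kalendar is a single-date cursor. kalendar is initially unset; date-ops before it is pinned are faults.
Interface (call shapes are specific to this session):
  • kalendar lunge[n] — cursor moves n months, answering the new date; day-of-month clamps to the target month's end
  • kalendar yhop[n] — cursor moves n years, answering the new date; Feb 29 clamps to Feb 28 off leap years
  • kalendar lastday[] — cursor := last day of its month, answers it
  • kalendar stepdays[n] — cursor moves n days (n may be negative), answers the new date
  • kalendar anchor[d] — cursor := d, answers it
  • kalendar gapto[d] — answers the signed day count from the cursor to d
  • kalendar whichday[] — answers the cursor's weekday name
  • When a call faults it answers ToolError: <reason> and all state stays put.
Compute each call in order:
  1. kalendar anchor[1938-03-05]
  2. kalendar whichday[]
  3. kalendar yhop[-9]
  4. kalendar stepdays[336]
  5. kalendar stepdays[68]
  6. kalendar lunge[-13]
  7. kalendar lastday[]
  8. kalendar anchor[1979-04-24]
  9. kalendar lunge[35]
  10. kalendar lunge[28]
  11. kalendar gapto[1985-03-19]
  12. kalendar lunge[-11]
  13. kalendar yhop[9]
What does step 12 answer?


Answer: 1983-08-24

Derivation:
> kalendar anchor d→1938-03-05
:: 1938-03-05
> kalendar whichday
:: Saturday
> kalendar yhop n→-9
:: 1929-03-05
> kalendar stepdays n→336
:: 1930-02-04
> kalendar stepdays n→68
:: 1930-04-13
> kalendar lunge n→-13
:: 1929-03-13
> kalendar lastday
:: 1929-03-31
> kalendar anchor d→1979-04-24
:: 1979-04-24
> kalendar lunge n→35
:: 1982-03-24
> kalendar lunge n→28
:: 1984-07-24
> kalendar gapto d→1985-03-19
:: 238
> kalendar lunge n→-11
:: 1983-08-24
> kalendar yhop n→9
:: 1992-08-24


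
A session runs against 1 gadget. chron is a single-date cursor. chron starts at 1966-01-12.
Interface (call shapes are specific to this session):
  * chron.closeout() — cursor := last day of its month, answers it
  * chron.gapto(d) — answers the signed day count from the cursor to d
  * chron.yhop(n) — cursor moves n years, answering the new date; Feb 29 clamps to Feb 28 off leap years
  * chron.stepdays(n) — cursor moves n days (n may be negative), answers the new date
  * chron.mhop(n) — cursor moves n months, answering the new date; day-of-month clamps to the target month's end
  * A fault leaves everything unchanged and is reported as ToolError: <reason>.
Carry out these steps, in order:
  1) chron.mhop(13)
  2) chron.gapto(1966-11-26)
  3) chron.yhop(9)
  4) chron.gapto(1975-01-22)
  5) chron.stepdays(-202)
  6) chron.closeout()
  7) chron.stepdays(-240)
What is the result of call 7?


Answer: 1974-12-03

Derivation:
Next I call mhop using n→13: 1967-02-12.
I call gapto using d→1966-11-26, which returns -78.
I try yhop using n→9, yielding 1976-02-12.
Now I run gapto using d→1975-01-22, — result: -386.
Then stepdays using n→-202, and see 1975-07-25.
I try closeout(): 1975-07-31.
I invoke stepdays using n→-240, which returns 1974-12-03.


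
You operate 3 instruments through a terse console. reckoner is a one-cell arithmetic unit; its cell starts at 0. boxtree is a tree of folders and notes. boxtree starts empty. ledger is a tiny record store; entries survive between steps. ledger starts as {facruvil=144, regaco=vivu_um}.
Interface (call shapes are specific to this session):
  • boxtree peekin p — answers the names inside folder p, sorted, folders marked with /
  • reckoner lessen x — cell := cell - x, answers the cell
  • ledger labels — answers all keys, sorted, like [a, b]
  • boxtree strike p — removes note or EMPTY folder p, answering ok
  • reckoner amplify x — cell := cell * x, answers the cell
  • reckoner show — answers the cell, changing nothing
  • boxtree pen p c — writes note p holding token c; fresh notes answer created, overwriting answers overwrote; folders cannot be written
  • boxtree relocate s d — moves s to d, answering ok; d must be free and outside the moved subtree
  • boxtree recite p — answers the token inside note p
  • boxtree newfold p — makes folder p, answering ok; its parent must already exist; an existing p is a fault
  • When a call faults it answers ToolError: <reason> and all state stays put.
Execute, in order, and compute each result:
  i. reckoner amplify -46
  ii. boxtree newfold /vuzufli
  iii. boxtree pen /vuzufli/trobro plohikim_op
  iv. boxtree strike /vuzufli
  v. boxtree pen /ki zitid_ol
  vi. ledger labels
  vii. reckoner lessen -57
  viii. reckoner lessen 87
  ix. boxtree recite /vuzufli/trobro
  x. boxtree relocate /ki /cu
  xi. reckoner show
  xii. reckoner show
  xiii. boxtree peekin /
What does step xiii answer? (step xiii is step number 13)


Invoking reckoner amplify passing -46: 0.
Next I call boxtree newfold passing /vuzufli, — result: ok.
Next I call boxtree pen passing /vuzufli/trobro, plohikim_op, and see created.
I use boxtree strike passing /vuzufli, and observe ToolError: not empty.
I run boxtree pen passing /ki, zitid_ol, and observe created.
I use ledger labels, → [facruvil, regaco].
Calling reckoner lessen passing -57, which returns 57.
Using reckoner lessen passing 87, — result: -30.
Next I call boxtree recite passing /vuzufli/trobro, → plohikim_op.
I try boxtree relocate passing /ki, /cu: ok.
Then reckoner show(), and see -30.
Now I run reckoner show, giving -30.
Now I run boxtree peekin passing /, → [cu, vuzufli/].

Answer: [cu, vuzufli/]


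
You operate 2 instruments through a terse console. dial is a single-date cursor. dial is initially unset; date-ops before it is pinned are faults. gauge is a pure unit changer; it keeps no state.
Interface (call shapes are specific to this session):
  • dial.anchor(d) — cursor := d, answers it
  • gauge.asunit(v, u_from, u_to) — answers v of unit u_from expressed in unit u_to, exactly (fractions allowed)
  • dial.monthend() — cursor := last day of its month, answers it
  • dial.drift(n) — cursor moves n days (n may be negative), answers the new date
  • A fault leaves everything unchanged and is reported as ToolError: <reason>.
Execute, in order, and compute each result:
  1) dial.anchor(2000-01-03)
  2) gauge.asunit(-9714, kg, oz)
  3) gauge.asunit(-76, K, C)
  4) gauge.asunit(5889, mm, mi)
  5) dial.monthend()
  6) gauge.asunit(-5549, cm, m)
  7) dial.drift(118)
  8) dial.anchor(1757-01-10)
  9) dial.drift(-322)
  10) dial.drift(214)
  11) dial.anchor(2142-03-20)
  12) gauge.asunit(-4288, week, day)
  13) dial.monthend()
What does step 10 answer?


Answer: 1756-09-24

Derivation:
→ dial.anchor(2000-01-03)
← 2000-01-03
→ gauge.asunit(-9714, kg, oz)
← -15542400000000/45359237
→ gauge.asunit(-76, K, C)
← -6983/20
→ gauge.asunit(5889, mm, mi)
← 1963/536448
→ dial.monthend()
← 2000-01-31
→ gauge.asunit(-5549, cm, m)
← -5549/100
→ dial.drift(118)
← 2000-05-28
→ dial.anchor(1757-01-10)
← 1757-01-10
→ dial.drift(-322)
← 1756-02-23
→ dial.drift(214)
← 1756-09-24
→ dial.anchor(2142-03-20)
← 2142-03-20
→ gauge.asunit(-4288, week, day)
← -30016
→ dial.monthend()
← 2142-03-31


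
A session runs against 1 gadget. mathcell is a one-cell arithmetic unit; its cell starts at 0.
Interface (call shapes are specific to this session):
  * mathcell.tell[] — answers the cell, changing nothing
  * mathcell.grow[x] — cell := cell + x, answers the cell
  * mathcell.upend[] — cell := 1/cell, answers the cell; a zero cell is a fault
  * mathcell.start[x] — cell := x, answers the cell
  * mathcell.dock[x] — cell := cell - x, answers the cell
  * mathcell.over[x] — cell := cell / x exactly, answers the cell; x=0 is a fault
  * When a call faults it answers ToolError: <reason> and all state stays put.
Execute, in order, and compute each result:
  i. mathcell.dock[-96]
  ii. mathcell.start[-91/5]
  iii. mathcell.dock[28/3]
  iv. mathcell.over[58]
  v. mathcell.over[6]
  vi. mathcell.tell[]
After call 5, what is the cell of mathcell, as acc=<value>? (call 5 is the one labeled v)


Answer: acc=-413/5220

Derivation:
Step: dock[x=-96]
Result: 96
Step: start[x=-91/5]
Result: -91/5
Step: dock[x=28/3]
Result: -413/15
Step: over[x=58]
Result: -413/870
Step: over[x=6]
Result: -413/5220
Step: tell[]
Result: -413/5220


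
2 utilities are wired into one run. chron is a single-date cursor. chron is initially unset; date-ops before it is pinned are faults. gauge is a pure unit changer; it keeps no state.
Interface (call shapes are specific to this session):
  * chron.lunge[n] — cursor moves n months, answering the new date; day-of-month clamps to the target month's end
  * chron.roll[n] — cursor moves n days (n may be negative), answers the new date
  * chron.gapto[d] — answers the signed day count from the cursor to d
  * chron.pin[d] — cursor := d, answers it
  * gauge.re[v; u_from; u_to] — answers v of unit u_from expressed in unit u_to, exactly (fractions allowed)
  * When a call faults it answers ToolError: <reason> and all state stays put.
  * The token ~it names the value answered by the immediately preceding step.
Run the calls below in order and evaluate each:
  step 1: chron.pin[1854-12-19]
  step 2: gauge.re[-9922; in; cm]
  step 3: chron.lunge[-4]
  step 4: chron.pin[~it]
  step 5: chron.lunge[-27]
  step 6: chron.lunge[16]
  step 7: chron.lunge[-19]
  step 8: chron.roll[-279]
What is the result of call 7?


Using chron.pin(d=1854-12-19), yielding 1854-12-19.
Invoking gauge.re(v=-9922, u_from=in, u_to=cm): -630047/25.
I run chron.lunge(n=-4), and get 1854-08-19.
I invoke chron.pin(d=~it), — result: 1854-08-19.
I try chron.lunge(n=-27), → 1852-05-19.
Calling chron.lunge(n=16), and observe 1853-09-19.
I call chron.lunge(n=-19), which returns 1852-02-19.
I run chron.roll(n=-279), giving 1851-05-16.

Answer: 1852-02-19


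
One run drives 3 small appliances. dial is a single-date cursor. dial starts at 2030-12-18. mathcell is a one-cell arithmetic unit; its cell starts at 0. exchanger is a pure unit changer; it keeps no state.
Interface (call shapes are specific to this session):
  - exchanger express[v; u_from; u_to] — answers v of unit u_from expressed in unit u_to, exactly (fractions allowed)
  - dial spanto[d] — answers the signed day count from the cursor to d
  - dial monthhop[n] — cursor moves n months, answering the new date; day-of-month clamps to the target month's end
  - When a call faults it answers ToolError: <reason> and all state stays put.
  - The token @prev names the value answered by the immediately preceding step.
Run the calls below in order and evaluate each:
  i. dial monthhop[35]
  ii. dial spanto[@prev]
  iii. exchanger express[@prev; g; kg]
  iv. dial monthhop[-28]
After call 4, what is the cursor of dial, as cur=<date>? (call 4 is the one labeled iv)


Answer: cur=2031-07-18

Derivation:
# 1. dial monthhop(n='35') -> 2033-11-18
# 2. dial spanto(d='@prev') -> 0
# 3. exchanger express(v='@prev', u_from='g', u_to='kg') -> 0
# 4. dial monthhop(n='-28') -> 2031-07-18


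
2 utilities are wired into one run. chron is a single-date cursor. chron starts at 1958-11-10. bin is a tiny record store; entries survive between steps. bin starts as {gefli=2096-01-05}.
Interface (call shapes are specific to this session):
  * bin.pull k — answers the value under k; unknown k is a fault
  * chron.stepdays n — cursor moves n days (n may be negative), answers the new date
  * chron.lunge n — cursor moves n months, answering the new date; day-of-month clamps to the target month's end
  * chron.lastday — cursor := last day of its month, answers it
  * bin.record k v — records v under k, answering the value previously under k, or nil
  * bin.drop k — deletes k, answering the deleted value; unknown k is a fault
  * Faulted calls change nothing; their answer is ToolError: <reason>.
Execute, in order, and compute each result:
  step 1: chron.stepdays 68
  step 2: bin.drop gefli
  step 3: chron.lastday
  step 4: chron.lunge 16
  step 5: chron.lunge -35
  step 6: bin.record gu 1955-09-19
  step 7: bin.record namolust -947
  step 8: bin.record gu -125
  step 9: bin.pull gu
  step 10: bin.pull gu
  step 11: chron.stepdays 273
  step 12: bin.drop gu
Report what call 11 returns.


>>> stepdays n→68
  1959-01-17
>>> drop k→gefli
  2096-01-05
>>> lastday
  1959-01-31
>>> lunge n→16
  1960-05-31
>>> lunge n→-35
  1957-06-30
>>> record k→gu v→1955-09-19
  nil
>>> record k→namolust v→-947
  nil
>>> record k→gu v→-125
  1955-09-19
>>> pull k→gu
  -125
>>> pull k→gu
  -125
>>> stepdays n→273
  1958-03-30
>>> drop k→gu
  -125

Answer: 1958-03-30


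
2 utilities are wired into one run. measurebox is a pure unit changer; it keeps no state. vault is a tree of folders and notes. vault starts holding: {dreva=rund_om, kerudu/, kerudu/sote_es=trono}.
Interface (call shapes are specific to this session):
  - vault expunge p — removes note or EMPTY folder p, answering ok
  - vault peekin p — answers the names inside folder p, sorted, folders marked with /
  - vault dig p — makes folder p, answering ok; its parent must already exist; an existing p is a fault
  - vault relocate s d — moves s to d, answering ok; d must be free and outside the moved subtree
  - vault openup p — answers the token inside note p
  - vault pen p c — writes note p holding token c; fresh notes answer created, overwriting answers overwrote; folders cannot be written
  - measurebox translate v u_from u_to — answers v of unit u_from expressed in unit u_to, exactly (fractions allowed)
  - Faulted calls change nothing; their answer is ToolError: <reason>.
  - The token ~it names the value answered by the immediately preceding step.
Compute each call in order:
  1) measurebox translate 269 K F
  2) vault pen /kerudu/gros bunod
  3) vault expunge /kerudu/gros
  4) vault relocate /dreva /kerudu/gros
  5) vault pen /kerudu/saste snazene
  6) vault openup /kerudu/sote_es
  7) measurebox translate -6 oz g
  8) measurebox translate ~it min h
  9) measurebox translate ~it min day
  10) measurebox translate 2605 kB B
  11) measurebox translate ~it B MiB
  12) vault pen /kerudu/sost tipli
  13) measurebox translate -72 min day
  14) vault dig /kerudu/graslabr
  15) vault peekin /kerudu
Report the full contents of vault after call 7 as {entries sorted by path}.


I call measurebox translate on v='269', u_from='K', u_to='F', giving 2453/100.
I run vault pen on p='/kerudu/gros', c='bunod', which returns created.
I try vault expunge on p='/kerudu/gros': ok.
Invoking vault relocate on s='/dreva', d='/kerudu/gros', giving ok.
I invoke vault pen on p='/kerudu/saste', c='snazene', yielding created.
Next I call vault openup on p='/kerudu/sote_es', and observe trono.
I invoke measurebox translate on v='-6', u_from='oz', u_to='g', yielding -136077711/800000.
I call measurebox translate on v='~it', u_from='min', u_to='h': -45359237/16000000.
Then measurebox translate on v='~it', u_from='min', u_to='day': -45359237/23040000000.
Calling measurebox translate on v='2605', u_from='kB', u_to='B', and get 2605000.
I use measurebox translate on v='~it', u_from='B', u_to='MiB', yielding 325625/131072.
Calling vault pen on p='/kerudu/sost', c='tipli', and get created.
Now I run measurebox translate on v='-72', u_from='min', u_to='day', yielding -1/20.
Then vault dig on p='/kerudu/graslabr', → ok.
Using vault peekin on p='/kerudu', giving [graslabr/, gros, saste, sost, sote_es].

Answer: {kerudu/, kerudu/gros=rund_om, kerudu/saste=snazene, kerudu/sote_es=trono}


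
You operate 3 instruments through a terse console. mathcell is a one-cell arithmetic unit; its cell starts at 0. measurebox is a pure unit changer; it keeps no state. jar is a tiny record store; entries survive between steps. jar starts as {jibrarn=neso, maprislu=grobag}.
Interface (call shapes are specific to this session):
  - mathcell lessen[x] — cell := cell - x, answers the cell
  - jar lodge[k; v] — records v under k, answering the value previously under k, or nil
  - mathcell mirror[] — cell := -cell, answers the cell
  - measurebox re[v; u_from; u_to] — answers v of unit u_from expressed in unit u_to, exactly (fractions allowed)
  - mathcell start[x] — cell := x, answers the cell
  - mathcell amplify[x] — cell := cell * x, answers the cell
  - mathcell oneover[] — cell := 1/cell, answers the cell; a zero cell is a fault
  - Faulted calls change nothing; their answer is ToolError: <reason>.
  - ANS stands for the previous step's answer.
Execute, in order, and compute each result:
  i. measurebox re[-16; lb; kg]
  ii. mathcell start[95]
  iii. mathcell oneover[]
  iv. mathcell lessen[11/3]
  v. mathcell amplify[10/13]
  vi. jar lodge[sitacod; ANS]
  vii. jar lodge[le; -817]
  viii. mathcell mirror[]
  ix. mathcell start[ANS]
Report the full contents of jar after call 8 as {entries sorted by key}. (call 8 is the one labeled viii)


Answer: {jibrarn=neso, le=-817, maprislu=grobag, sitacod=-2084/741}

Derivation:
;; measurebox re(v: -16, u_from: lb, u_to: kg) ~> -45359237/6250000
;; mathcell start(x: 95) ~> 95
;; mathcell oneover() ~> 1/95
;; mathcell lessen(x: 11/3) ~> -1042/285
;; mathcell amplify(x: 10/13) ~> -2084/741
;; jar lodge(k: sitacod, v: ANS) ~> nil
;; jar lodge(k: le, v: -817) ~> nil
;; mathcell mirror() ~> 2084/741
;; mathcell start(x: ANS) ~> 2084/741


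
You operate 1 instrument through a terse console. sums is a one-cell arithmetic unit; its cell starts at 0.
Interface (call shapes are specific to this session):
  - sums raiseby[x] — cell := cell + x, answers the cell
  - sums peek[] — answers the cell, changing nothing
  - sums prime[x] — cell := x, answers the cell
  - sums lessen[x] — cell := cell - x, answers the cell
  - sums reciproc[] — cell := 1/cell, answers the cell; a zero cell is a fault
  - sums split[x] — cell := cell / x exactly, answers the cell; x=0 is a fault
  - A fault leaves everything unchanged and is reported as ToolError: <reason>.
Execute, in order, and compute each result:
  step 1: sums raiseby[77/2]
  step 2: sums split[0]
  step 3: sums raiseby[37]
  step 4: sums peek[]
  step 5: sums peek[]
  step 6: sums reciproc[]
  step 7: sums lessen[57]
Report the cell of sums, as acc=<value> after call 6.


Answer: acc=2/151

Derivation:
Next I call sums raiseby passing 77/2, and get 77/2.
Now I run sums split passing 0, and see ToolError: division by zero.
Next I call sums raiseby passing 37, and observe 151/2.
I invoke sums peek(), giving 151/2.
I invoke sums peek, and get 151/2.
I try sums reciproc, and observe 2/151.
I run sums lessen passing 57, and observe -8605/151.
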